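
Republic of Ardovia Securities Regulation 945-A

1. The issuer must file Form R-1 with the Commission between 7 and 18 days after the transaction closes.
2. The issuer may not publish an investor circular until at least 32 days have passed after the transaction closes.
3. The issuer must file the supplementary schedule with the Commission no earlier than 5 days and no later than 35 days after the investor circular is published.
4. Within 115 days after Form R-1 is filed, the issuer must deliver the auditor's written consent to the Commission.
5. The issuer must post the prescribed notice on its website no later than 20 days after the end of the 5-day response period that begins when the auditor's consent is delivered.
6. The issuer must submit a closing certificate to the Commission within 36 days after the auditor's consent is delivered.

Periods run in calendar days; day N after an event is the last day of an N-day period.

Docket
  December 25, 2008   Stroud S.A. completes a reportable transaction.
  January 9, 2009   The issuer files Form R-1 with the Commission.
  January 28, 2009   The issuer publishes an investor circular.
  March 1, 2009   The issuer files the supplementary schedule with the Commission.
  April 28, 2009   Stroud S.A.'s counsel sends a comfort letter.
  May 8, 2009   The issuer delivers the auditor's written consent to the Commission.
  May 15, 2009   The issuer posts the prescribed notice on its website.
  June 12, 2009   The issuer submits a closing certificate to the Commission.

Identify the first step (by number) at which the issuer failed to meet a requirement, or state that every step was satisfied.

Step 4

Step 1: the window is 7–18 days after December 25, 2008 (when the transaction closes), so January 1, 2009 through January 12, 2009; done January 9, 2009 — within the window.
Step 2: the earliest permitted date is 32 days after December 25, 2008 (when the transaction closes), i.e. January 26, 2009; January 28, 2009 is on or after that date.
Step 3: the window is 5–35 days after January 28, 2009 (when the investor circular is published), so February 2, 2009 through March 4, 2009; March 1, 2009 falls inside that range.
Step 4: 115 days after January 9, 2009 (when Form R-1 is filed) is May 4, 2009; not done until May 8, 2009, 4 days after the deadline.
No need to go further; step 4 was not satisfied.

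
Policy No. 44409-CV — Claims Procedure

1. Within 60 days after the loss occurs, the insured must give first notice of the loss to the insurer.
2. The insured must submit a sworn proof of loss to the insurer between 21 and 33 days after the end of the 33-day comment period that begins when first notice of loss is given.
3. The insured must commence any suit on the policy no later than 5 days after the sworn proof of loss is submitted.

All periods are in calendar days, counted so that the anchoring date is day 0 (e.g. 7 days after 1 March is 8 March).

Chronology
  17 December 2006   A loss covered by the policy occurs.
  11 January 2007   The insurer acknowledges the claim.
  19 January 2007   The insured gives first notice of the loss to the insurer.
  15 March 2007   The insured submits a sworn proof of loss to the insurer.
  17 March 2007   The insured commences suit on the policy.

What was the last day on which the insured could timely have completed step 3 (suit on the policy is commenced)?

Step 3 runs from 15 March 2007, when the sworn proof of loss is submitted. 5 days after 15 March 2007 is 20 March 2007.

20 March 2007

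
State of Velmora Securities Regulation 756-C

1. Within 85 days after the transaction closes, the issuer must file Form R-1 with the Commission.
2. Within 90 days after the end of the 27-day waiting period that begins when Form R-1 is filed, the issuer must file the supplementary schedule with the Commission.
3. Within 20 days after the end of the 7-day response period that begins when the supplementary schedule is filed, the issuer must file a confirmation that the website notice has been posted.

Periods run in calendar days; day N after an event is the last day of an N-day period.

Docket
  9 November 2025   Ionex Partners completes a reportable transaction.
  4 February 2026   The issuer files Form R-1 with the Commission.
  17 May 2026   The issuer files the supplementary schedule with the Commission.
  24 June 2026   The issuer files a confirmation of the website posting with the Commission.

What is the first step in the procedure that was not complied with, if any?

Step 1

(1) due by 9 November 2025 + 85 days = 2 February 2026; not done until 4 February 2026, 2 days after the deadline.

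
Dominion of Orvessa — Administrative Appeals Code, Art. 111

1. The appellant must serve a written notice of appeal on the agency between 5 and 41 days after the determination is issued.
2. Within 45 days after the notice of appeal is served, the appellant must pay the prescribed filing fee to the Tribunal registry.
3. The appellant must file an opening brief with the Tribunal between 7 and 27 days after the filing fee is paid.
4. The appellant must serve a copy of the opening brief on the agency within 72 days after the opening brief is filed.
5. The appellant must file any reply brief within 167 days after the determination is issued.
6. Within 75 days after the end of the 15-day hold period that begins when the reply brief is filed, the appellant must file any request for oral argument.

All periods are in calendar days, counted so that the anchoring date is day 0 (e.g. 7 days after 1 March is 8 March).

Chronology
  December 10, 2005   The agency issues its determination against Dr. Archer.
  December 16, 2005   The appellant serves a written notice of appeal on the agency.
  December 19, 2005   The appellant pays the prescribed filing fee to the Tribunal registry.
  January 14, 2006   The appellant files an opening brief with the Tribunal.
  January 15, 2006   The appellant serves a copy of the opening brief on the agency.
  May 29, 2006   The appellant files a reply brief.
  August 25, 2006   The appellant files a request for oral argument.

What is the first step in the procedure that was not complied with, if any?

Step 5

(1) the permitted window runs from December 10, 2005 + 5 = December 15, 2005 to December 10, 2005 + 41 = January 20, 2006; done December 16, 2005, which is between those dates.
(2) due by December 16, 2005 + 45 days = January 30, 2006; done December 19, 2005 — timely.
(3) the permitted window runs from December 19, 2005 + 7 = December 26, 2005 to December 19, 2005 + 27 = January 15, 2006; January 14, 2006 falls inside that range.
(4) due by January 14, 2006 + 72 days = March 27, 2006; done January 15, 2006 — timely.
(5) due by December 10, 2005 + 167 days = May 26, 2006; May 29, 2006 misses that deadline by 3 days.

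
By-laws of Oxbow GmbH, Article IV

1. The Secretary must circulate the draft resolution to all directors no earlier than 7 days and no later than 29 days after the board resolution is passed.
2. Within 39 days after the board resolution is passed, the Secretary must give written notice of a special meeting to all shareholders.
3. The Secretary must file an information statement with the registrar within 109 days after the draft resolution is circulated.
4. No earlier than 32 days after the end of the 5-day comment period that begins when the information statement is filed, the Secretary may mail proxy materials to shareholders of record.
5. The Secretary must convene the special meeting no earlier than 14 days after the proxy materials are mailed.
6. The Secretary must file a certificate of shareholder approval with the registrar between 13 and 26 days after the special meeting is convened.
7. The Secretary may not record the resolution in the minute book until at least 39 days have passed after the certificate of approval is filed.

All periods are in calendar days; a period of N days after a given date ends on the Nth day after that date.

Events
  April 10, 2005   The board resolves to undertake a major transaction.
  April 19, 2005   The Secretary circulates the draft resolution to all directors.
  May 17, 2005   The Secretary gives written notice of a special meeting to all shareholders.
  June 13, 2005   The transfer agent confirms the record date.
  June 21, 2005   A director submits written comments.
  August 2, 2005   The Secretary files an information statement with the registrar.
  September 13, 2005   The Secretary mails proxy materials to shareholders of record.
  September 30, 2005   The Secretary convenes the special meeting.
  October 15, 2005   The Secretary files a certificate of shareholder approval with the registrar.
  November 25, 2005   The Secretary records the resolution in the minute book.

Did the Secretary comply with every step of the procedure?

(1) the permitted window runs from April 10, 2005 + 7 = April 17, 2005 to April 10, 2005 + 29 = May 9, 2005; done April 19, 2005, which is between those dates.
(2) due by April 10, 2005 + 39 days = May 19, 2005; May 17, 2005 is within that limit.
(3) due by April 19, 2005 + 109 days = August 6, 2005; completed August 2, 2005, before the deadline.
(4) permitted from August 7, 2005 + 32 days = September 8, 2005 onward; September 13, 2005 is on or after that date.
(5) permitted from September 13, 2005 + 14 days = September 27, 2005 onward; September 30, 2005 is on or after that date.
(6) the permitted window runs from September 30, 2005 + 13 = October 13, 2005 to September 30, 2005 + 26 = October 26, 2005; October 15, 2005 falls inside that range.
(7) permitted from October 15, 2005 + 39 days = November 23, 2005 onward; done November 25, 2005, after the minimum wait.

Yes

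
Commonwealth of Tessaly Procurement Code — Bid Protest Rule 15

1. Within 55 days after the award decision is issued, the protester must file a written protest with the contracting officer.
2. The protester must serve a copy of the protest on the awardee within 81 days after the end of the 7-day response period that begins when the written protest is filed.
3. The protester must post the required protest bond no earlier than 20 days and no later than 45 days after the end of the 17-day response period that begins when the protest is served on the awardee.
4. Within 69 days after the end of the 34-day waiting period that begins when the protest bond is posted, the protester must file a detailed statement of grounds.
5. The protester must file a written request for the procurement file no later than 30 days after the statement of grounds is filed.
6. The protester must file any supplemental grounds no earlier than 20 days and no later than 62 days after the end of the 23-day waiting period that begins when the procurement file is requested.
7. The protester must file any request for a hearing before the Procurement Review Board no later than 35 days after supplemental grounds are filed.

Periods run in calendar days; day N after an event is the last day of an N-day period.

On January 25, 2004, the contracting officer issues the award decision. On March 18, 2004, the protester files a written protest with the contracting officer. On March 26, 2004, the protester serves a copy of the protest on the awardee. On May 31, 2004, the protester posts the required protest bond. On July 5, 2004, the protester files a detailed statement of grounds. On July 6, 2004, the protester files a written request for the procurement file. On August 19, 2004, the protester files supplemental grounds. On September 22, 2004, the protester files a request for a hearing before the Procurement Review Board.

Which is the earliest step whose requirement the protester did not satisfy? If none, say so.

Step 3

Step 1 — counting 55 days from January 25, 2004 (when the award decision is issued) gives a deadline of March 20, 2004; March 18, 2004 is within that limit.
Step 2 — counting 81 days from March 25, 2004 (end of the 7-day response period, which began when the written protest is filed on March 18, 2004) gives a deadline of June 14, 2004; completed March 26, 2004, before the deadline.
Step 3 — 20 and 45 days from April 12, 2004 (end of the 17-day response period, which began when the protest is served on the awardee on March 26, 2004) are May 2, 2004 and May 27, 2004 respectively; done May 31, 2004 — 4 days after the window closed.
The procedure was therefore not followed at step 3.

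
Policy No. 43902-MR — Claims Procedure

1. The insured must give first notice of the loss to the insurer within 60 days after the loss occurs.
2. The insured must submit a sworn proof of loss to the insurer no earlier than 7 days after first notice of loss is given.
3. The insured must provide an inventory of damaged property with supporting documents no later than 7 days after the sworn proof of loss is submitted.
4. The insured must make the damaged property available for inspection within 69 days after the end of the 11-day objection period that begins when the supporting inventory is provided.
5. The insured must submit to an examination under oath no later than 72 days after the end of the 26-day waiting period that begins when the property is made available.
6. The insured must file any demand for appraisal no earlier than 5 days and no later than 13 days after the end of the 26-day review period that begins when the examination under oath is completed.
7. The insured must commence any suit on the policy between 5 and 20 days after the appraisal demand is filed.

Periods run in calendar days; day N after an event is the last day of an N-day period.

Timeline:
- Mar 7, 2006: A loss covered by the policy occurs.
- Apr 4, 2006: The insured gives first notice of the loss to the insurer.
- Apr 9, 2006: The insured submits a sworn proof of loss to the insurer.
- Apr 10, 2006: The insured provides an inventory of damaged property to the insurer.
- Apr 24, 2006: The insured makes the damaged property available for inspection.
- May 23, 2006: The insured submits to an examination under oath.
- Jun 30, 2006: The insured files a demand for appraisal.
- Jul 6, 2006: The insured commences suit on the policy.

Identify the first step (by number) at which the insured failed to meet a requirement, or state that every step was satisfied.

(1) due by Mar 7, 2006 + 60 days = May 6, 2006; Apr 4, 2006 is within that limit.
(2) permitted from Apr 4, 2006 + 7 days = Apr 11, 2006 onward; Apr 9, 2006 is 2 days before the earliest permitted date.

Step 2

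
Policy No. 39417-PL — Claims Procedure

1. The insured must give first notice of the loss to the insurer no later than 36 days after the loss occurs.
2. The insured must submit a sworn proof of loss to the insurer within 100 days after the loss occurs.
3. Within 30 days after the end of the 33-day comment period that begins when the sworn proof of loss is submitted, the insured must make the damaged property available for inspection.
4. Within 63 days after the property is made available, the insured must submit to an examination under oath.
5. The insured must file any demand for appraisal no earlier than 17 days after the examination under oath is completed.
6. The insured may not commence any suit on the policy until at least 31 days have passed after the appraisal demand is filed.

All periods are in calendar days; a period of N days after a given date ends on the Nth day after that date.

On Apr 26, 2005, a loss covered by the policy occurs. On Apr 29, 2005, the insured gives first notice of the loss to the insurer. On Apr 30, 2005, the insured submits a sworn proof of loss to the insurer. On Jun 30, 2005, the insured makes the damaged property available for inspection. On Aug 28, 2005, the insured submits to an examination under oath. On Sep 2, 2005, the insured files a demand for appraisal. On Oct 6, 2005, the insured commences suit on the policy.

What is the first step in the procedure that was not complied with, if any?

Step 5

Step 1: 36 days after Apr 26, 2005 (when the loss occurs) is Jun 1, 2005; completed Apr 29, 2005, before the deadline.
Step 2: 100 days after Apr 26, 2005 (when the loss occurs) is Aug 4, 2005; completed Apr 30, 2005, before the deadline.
Step 3: 30 days after Jun 2, 2005 (end of the 33-day comment period, which began when the sworn proof of loss is submitted on Apr 30, 2005) is Jul 2, 2005; done Jun 30, 2005 — timely.
Step 4: 63 days after Jun 30, 2005 (when the property is made available) is Sep 1, 2005; done Aug 28, 2005 — timely.
Step 5: the earliest permitted date is 17 days after Aug 28, 2005 (when the examination under oath is completed), i.e. Sep 14, 2005; acted on Sep 2, 2005, 12 days prematurely.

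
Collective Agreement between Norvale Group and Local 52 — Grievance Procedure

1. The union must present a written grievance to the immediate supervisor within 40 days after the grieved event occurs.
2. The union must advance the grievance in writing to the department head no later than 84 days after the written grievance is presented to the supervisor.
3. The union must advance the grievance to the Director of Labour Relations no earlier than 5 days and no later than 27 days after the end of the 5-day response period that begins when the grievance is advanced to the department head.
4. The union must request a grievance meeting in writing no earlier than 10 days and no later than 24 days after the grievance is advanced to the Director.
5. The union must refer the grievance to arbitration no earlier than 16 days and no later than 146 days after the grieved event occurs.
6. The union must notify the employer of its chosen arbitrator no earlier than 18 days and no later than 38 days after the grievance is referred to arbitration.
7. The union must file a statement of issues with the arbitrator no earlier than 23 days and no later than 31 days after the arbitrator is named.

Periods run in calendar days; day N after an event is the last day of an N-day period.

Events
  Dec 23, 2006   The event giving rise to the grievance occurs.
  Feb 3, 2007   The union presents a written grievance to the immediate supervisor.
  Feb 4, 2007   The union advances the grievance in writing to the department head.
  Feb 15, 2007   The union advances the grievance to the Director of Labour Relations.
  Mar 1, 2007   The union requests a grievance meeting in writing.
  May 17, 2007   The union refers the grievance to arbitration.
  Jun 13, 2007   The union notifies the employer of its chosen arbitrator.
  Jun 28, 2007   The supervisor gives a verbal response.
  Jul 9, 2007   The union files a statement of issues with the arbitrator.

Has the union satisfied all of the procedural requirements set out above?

No

Step 1: 40 days after Dec 23, 2006 (when the grieved event occurs) is Feb 1, 2007; Feb 3, 2007 misses that deadline by 2 days.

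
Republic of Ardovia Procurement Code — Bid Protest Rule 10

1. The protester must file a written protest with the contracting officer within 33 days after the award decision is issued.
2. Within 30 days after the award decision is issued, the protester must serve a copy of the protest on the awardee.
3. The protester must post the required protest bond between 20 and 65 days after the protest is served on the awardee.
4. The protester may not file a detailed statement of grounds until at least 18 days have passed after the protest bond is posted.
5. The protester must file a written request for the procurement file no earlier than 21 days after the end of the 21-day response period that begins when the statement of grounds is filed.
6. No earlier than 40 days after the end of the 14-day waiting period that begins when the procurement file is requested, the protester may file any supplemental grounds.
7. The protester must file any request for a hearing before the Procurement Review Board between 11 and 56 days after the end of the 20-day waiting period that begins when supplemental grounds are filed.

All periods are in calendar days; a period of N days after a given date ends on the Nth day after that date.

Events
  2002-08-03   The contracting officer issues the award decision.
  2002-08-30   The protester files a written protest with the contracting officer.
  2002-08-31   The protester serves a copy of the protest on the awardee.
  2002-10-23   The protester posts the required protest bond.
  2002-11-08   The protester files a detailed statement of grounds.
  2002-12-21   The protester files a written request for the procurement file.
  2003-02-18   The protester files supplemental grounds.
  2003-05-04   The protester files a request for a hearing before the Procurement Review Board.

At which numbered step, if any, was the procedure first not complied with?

Step 1: 33 days after 2002-08-03 (when the award decision is issued) is 2002-09-05; done 2002-08-30 — timely.
Step 2: 30 days after 2002-08-03 (when the award decision is issued) is 2002-09-02; done 2002-08-31 — timely.
Step 3: the window is 20–65 days after 2002-08-31 (when the protest is served on the awardee), so 2002-09-20 through 2002-11-04; 2002-10-23 falls inside that range.
Step 4: the earliest permitted date is 18 days after 2002-10-23 (when the protest bond is posted), i.e. 2002-11-10; 2002-11-08 is 2 days before the earliest permitted date.
The analysis stops there.

Step 4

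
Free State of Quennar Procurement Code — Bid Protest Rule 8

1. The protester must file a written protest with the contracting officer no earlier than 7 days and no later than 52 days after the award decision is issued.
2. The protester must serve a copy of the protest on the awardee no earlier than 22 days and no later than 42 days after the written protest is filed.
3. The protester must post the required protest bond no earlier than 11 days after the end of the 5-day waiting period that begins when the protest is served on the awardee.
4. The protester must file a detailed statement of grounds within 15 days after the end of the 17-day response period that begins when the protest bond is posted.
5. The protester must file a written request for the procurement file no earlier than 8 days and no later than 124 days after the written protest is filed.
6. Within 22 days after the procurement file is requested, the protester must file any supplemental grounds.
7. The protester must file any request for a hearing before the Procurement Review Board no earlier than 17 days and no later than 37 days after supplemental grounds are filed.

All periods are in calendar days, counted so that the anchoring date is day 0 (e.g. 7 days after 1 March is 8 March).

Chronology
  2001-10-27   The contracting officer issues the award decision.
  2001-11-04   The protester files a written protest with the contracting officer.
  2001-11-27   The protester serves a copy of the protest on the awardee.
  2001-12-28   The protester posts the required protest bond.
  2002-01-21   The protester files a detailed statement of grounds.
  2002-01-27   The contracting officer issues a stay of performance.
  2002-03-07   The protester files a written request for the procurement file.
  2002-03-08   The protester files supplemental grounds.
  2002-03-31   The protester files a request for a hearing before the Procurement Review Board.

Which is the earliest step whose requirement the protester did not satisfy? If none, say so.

None — every step was satisfied

Step 1: the window is 7–52 days after 2001-10-27 (when the award decision is issued), so 2001-11-03 through 2001-12-18; done 2001-11-04 — within the window.
Step 2: the window is 22–42 days after 2001-11-04 (when the written protest is filed), so 2001-11-26 through 2001-12-16; done 2001-11-27 — within the window.
Step 3: the earliest permitted date is 11 days after 2001-12-02 (end of the 5-day waiting period, which began when the protest is served on the awardee on 2001-11-27), i.e. 2001-12-13; done 2001-12-28, after the minimum wait.
Step 4: 15 days after 2002-01-14 (end of the 17-day response period, which began when the protest bond is posted on 2001-12-28) is 2002-01-29; done 2002-01-21 — timely.
Step 5: the window is 8–124 days after 2001-11-04 (when the written protest is filed), so 2001-11-12 through 2002-03-08; done 2002-03-07, which is between those dates.
Step 6: 22 days after 2002-03-07 (when the procurement file is requested) is 2002-03-29; done 2002-03-08 — timely.
Step 7: the window is 17–37 days after 2002-03-08 (when supplemental grounds are filed), so 2002-03-25 through 2002-04-14; 2002-03-31 falls inside that range.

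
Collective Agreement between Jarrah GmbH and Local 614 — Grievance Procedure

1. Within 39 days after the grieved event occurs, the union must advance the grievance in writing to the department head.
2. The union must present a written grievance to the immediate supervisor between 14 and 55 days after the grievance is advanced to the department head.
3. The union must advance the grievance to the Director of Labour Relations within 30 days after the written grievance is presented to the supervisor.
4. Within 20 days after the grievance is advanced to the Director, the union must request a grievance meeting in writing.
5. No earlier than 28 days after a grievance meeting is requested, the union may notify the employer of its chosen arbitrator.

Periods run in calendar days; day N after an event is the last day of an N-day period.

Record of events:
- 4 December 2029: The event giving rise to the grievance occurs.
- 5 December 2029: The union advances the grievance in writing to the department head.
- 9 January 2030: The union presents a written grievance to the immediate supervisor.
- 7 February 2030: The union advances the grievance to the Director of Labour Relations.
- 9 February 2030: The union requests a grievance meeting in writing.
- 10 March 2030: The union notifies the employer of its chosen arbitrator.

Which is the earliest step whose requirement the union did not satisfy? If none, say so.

Step 1: 39 days after 4 December 2029 (when the grieved event occurs) is 12 January 2030; 5 December 2029 is within that limit.
Step 2: the window is 14–55 days after 5 December 2029 (when the grievance is advanced to the department head), so 19 December 2029 through 29 January 2030; done 9 January 2030, which is between those dates.
Step 3: 30 days after 9 January 2030 (when the written grievance is presented to the supervisor) is 8 February 2030; done 7 February 2030 — timely.
Step 4: 20 days after 7 February 2030 (when the grievance is advanced to the Director) is 27 February 2030; done 9 February 2030 — timely.
Step 5: the earliest permitted date is 28 days after 9 February 2030 (when a grievance meeting is requested), i.e. 9 March 2030; done 10 March 2030, after the minimum wait.

None — every step was satisfied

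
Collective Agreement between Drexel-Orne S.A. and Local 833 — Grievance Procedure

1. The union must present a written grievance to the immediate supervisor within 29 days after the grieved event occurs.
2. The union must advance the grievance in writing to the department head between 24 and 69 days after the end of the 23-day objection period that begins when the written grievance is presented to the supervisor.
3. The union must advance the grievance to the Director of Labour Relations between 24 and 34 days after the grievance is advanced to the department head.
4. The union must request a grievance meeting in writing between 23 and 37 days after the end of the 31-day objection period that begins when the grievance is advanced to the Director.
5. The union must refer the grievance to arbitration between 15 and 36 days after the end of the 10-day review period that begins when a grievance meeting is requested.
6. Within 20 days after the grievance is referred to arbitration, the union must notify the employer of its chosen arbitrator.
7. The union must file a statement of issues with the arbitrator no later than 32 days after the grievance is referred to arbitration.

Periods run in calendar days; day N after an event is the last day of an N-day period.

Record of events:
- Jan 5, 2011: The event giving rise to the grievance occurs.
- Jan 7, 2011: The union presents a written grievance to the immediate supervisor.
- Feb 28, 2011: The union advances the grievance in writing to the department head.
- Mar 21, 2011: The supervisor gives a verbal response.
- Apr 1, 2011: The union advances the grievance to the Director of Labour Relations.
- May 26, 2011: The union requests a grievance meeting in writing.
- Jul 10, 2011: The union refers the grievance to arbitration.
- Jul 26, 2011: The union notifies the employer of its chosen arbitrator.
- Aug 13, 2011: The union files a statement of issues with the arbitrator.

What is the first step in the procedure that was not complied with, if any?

Step 1 — counting 29 days from Jan 5, 2011 (when the grieved event occurs) gives a deadline of Feb 3, 2011; Jan 7, 2011 is within that limit.
Step 2 — 24 and 69 days from Jan 30, 2011 (end of the 23-day objection period, which began when the written grievance is presented to the supervisor on Jan 7, 2011) are Feb 23, 2011 and Apr 9, 2011 respectively; done Feb 28, 2011 — within the window.
Step 3 — 24 and 34 days from Feb 28, 2011 (when the grievance is advanced to the department head) are Mar 24, 2011 and Apr 3, 2011 respectively; Apr 1, 2011 falls inside that range.
Step 4 — 23 and 37 days from May 2, 2011 (end of the 31-day objection period, which began when the grievance is advanced to the Director on Apr 1, 2011) are May 25, 2011 and Jun 8, 2011 respectively; done May 26, 2011 — within the window.
Step 5 — 15 and 36 days from Jun 5, 2011 (end of the 10-day review period, which began when a grievance meeting is requested on May 26, 2011) are Jun 20, 2011 and Jul 11, 2011 respectively; done Jul 10, 2011 — within the window.
Step 6 — counting 20 days from Jul 10, 2011 (when the grievance is referred to arbitration) gives a deadline of Jul 30, 2011; completed Jul 26, 2011, before the deadline.
Step 7 — counting 32 days from Jul 10, 2011 (when the grievance is referred to arbitration) gives a deadline of Aug 11, 2011; not done until Aug 13, 2011, 2 days after the deadline.
Later steps need not be reached.

Step 7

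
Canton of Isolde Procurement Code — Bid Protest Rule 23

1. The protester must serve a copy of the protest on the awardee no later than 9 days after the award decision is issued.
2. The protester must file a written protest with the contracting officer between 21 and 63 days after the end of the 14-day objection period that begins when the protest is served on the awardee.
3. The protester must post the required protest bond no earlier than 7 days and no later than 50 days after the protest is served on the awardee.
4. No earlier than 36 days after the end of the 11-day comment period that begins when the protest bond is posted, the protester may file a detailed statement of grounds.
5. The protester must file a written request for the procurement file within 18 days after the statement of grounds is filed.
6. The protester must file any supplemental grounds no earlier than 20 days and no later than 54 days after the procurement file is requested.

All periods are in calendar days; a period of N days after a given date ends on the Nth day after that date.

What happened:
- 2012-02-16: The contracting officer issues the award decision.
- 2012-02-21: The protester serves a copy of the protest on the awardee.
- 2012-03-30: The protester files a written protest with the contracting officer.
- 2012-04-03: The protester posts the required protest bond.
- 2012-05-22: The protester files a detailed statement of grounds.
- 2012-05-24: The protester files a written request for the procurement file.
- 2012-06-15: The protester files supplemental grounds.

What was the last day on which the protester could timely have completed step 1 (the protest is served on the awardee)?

Step 1 runs from 2012-02-16, when the award decision is issued. 9 days after 2012-02-16 is 2012-02-25.

2012-02-25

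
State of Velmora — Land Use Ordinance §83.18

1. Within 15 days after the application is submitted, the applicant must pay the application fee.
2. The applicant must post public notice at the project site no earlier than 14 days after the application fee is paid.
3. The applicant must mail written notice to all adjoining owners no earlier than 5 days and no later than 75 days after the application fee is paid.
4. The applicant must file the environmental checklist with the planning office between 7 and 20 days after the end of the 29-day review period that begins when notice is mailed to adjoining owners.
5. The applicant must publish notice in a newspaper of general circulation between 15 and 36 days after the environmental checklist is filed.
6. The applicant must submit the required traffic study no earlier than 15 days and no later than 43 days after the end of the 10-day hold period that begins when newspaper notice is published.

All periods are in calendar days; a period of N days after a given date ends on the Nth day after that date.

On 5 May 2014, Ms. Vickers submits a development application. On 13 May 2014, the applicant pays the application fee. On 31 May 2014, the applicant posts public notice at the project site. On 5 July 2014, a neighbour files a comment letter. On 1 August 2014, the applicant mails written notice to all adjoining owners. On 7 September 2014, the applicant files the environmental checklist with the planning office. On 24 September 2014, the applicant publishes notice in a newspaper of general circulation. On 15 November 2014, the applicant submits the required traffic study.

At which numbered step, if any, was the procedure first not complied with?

(1) due by 5 May 2014 + 15 days = 20 May 2014; completed 13 May 2014, before the deadline.
(2) permitted from 13 May 2014 + 14 days = 27 May 2014 onward; 31 May 2014 is on or after that date.
(3) the permitted window runs from 13 May 2014 + 5 = 18 May 2014 to 13 May 2014 + 75 = 27 July 2014; done 1 August 2014 — 5 days after the window closed.

Step 3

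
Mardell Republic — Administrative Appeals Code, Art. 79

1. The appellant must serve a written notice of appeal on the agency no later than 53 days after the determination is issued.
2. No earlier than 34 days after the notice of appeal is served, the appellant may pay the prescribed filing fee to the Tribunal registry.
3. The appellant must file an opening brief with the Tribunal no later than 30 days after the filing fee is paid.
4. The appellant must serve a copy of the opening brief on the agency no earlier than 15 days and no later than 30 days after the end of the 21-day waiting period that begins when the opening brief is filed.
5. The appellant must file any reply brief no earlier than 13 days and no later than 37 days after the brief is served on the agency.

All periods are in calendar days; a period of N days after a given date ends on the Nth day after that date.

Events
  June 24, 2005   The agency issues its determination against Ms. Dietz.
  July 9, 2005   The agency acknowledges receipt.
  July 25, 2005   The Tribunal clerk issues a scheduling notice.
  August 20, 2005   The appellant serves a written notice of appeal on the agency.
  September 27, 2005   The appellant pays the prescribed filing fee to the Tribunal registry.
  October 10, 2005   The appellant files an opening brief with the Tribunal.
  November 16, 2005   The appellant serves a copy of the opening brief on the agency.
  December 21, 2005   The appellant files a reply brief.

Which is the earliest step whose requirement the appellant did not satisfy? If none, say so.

(1) due by June 24, 2005 + 53 days = August 16, 2005; not done until August 20, 2005, 4 days after the deadline.

Step 1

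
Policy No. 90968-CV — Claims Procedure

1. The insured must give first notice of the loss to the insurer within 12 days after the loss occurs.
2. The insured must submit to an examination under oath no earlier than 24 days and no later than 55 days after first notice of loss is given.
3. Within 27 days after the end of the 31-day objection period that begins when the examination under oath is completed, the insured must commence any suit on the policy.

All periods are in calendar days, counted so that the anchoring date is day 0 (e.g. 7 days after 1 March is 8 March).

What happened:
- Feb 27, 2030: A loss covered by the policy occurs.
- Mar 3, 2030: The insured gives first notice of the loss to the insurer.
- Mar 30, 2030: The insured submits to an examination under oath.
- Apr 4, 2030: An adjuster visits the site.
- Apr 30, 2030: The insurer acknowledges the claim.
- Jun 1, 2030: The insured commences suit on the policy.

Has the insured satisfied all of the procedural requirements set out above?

No

Step 1 — counting 12 days from Feb 27, 2030 (when the loss occurs) gives a deadline of Mar 11, 2030; Mar 3, 2030 is within that limit.
Step 2 — 24 and 55 days from Mar 3, 2030 (when first notice of loss is given) are Mar 27, 2030 and Apr 27, 2030 respectively; done Mar 30, 2030, which is between those dates.
Step 3 — counting 27 days from Apr 30, 2030 (end of the 31-day objection period, which began when the examination under oath is completed on Mar 30, 2030) gives a deadline of May 27, 2030; Jun 1, 2030 misses that deadline by 5 days.
That is the first point of non-compliance.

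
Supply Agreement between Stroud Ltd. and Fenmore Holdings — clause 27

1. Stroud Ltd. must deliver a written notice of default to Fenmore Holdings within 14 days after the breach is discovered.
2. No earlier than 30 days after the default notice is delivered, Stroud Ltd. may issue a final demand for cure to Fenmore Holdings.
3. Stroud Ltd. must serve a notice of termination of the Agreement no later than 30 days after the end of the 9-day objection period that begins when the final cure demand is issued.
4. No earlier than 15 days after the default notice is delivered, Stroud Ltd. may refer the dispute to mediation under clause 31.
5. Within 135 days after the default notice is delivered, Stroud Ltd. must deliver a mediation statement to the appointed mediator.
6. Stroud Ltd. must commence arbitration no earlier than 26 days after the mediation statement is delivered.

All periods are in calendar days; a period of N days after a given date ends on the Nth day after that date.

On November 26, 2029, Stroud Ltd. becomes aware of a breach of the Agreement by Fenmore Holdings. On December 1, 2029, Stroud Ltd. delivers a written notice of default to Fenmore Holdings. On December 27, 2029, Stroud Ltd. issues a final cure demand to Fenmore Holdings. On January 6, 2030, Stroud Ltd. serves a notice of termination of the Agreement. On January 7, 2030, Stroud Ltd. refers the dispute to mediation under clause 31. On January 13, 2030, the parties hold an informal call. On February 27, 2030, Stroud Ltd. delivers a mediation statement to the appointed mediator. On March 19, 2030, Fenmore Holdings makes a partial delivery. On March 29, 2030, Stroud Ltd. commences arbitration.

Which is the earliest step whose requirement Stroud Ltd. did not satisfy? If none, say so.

(1) due by November 26, 2029 + 14 days = December 10, 2029; December 1, 2029 is within that limit.
(2) permitted from December 1, 2029 + 30 days = December 31, 2029 onward; acted on December 27, 2029, 4 days prematurely.

Step 2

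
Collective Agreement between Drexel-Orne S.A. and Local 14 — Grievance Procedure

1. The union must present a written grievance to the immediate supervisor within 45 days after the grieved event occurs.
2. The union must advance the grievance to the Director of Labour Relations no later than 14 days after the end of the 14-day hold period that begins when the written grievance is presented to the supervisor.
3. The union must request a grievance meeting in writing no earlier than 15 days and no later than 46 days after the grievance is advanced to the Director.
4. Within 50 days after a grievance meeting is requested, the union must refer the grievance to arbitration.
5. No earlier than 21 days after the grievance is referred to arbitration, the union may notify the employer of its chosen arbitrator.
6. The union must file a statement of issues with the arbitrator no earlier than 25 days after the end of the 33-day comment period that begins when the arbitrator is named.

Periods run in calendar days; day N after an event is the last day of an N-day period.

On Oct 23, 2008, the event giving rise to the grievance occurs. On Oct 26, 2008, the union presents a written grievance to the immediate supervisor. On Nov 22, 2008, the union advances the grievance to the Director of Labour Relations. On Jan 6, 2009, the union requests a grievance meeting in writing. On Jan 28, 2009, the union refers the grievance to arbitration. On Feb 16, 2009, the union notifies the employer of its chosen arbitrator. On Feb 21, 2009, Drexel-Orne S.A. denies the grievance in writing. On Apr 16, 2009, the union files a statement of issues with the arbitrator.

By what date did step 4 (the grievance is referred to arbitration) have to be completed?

Feb 25, 2009

Step 4 runs from Jan 6, 2009, when a grievance meeting is requested. 50 days after Jan 6, 2009 is Feb 25, 2009.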